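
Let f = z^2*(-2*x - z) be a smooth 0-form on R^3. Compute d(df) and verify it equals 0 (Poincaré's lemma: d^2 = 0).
d(df) = 0

Step 1: df = sum_i (∂f/∂x_i) dx_i = (-2*z^2) dx + (0) dy + (z*(-4*x - 3*z)) dz.
Step 2: Apply d again. Using the 1-form formula, the coefficient of dx ∧ dy in d(df) is ∂^2 f/∂x ∂y - ∂^2 f/∂y ∂x = (0) - (0) = 0 (equality of mixed partials for smooth f).
Similarly for dx ∧ dz and dy ∧ dz — all coefficients vanish. So d(df) = 0.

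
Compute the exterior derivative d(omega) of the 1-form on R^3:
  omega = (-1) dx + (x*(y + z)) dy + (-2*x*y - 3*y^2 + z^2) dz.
d(omega) = (y + z) dx ∧ dy + (-2*y) dx ∧ dz + (-3*x - 6*y) dy ∧ dz

For a 1-form omega = sum_i f_i dx_i, the exterior derivative is
  d(omega) = sum_{i < j} (∂f_j/∂x_i - ∂f_i/∂x_j) dx_i ∧ dx_j.
  coefficient of dx ∧ dy: ∂f_2/∂x - ∂f_1/∂y = ∂(x*(y + z))/∂x - ∂(-1)/∂y = y + z
  coefficient of dx ∧ dz: ∂f_3/∂x - ∂f_1/∂z = ∂(-2*x*y - 3*y^2 + z^2)/∂x - ∂(-1)/∂z = -2*y
  coefficient of dy ∧ dz: ∂f_3/∂y - ∂f_2/∂z = ∂(-2*x*y - 3*y^2 + z^2)/∂y - ∂(x*(y + z))/∂z = -3*x - 6*y
Assembling: d(omega) = (y + z) dx ∧ dy + (-2*y) dx ∧ dz + (-3*x - 6*y) dy ∧ dz.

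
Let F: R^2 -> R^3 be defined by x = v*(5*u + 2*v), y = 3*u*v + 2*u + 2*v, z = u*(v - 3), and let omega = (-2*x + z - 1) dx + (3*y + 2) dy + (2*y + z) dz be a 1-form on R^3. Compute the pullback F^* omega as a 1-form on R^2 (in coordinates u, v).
F^* omega = (-11*u*v^2 + u*v + 9*u - 20*v^3 + 22*v^2 + v + 4) du + (-11*u^2*v + 4*u^2 - 56*u*v^2 + 28*u*v + 13*u - 16*v^3 + 8*v + 4) dv

Using F^*(f dg) = (f ∘ F) d(g ∘ F), substitute each coordinate x_i by F_i(u, v) in f_i, and replace dx_i by d F_i = (∂F_i/∂u) du + (∂F_i/∂v) dv.
  For the x component: f_1(F) = -9*u*v - 3*u - 4*v^2 - 1; d F_1 = (5*v) du + (5*u + 4*v) dv
  For the y component: f_2(F) = 9*u*v + 6*u + 6*v + 2; d F_2 = (3*v + 2) du + (3*u + 2) dv
  For the z component: f_3(F) = 7*u*v + u + 4*v; d F_3 = (v - 3) du + (u) dv
Combining and collecting du, dv coefficients:
  coeff of du: -11*u*v^2 + u*v + 9*u - 20*v^3 + 22*v^2 + v + 4
  coeff of dv: -11*u^2*v + 4*u^2 - 56*u*v^2 + 28*u*v + 13*u - 16*v^3 + 8*v + 4
F^* omega = (-11*u*v^2 + u*v + 9*u - 20*v^3 + 22*v^2 + v + 4) du + (-11*u^2*v + 4*u^2 - 56*u*v^2 + 28*u*v + 13*u - 16*v^3 + 8*v + 4) dv.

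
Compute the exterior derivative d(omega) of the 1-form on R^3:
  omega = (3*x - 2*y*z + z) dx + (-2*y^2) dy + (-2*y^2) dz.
d(omega) = (2*z) dx ∧ dy + (2*y - 1) dx ∧ dz + (-4*y) dy ∧ dz

For a 1-form omega = sum_i f_i dx_i, the exterior derivative is
  d(omega) = sum_{i < j} (∂f_j/∂x_i - ∂f_i/∂x_j) dx_i ∧ dx_j.
  coefficient of dx ∧ dy: ∂f_2/∂x - ∂f_1/∂y = ∂(-2*y^2)/∂x - ∂(3*x - 2*y*z + z)/∂y = 2*z
  coefficient of dx ∧ dz: ∂f_3/∂x - ∂f_1/∂z = ∂(-2*y^2)/∂x - ∂(3*x - 2*y*z + z)/∂z = 2*y - 1
  coefficient of dy ∧ dz: ∂f_3/∂y - ∂f_2/∂z = ∂(-2*y^2)/∂y - ∂(-2*y^2)/∂z = -4*y
Assembling: d(omega) = (2*z) dx ∧ dy + (2*y - 1) dx ∧ dz + (-4*y) dy ∧ dz.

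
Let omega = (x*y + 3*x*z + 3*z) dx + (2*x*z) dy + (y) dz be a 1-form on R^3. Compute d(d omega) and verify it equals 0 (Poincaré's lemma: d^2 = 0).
d(d omega) = 0

Step 1: d omega = sum_{i<j} (∂f_j/∂x_i - ∂f_i/∂x_j) dx_i ∧ dx_j:
  coeff of dx ∧ dy: -x + 2*z
  coeff of dx ∧ dz: -3*x - 3
  coeff of dy ∧ dz: 1 - 2*x
Step 2: Apply d again to each 2-form coefficient. The only possible 3-form in R^3 is dx ∧ dy ∧ dz, with coefficient
  ∂(coeff of dy∧dz)/∂x - ∂(coeff of dx∧dz)/∂y + ∂(coeff of dx∧dy)/∂z
  = ∂/∂x (1 - 2*x) - ∂/∂y (-3*x - 3) + ∂/∂z (-x + 2*z).
Each of these terms simplifies to sums of mixed partials that cancel in pairs. The result is 0 (by equality of mixed partials for smooth functions — Schwarz / Clairaut).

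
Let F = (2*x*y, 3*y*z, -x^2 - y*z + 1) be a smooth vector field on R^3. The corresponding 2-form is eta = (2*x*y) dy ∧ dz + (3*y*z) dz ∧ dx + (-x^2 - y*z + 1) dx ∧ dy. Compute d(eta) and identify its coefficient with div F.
d(eta) = (y + 3*z) dx ∧ dy ∧ dz; div F = y + 3*z

For a 2-form in R^3 of the form above, applying d gives a 3-form with coefficient ∂P/∂x + ∂Q/∂y + ∂R/∂z:
  ∂P/∂x = 2*y
  ∂Q/∂y = 3*z
  ∂R/∂z = -y
Sum = y + 3*z, which is exactly div F.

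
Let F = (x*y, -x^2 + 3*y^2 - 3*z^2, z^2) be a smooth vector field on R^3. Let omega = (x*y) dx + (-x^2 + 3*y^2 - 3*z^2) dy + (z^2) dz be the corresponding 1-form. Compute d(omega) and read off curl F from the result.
d(omega) = (6*z) dy ∧ dz + (0) dz ∧ dx + (-3*x) dx ∧ dy; curl F = (6*z, 0, -3*x)

d omega = sum_{i<j} (∂f_j/∂x_i - ∂f_i/∂x_j) dx_i ∧ dx_j. Under the identification (dy ∧ dz, dz ∧ dx, dx ∧ dy) ↔ (e_x, e_y, e_z), the coefficients are exactly the components of curl F. Compute:
  ∂R/∂y - ∂Q/∂z = (0) - (-6*z) = 6*z
  ∂P/∂z - ∂R/∂x = (0) - (0) = 0
  ∂Q/∂x - ∂P/∂y = (-2*x) - (x) = -3*x.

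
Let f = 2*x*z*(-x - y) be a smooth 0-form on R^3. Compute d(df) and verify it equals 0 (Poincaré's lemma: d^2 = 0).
d(df) = 0

Step 1: df = sum_i (∂f/∂x_i) dx_i = (2*z*(-2*x - y)) dx + (-2*x*z) dy + (2*x*(-x - y)) dz.
Step 2: Apply d again. Using the 1-form formula, the coefficient of dx ∧ dy in d(df) is ∂^2 f/∂x ∂y - ∂^2 f/∂y ∂x = (-2*z) - (-2*z) = 0 (equality of mixed partials for smooth f).
Similarly for dx ∧ dz and dy ∧ dz — all coefficients vanish. So d(df) = 0.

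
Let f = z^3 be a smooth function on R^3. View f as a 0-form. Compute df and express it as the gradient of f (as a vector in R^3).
df = (0) dx + (0) dy + (3*z^2) dz; grad f = (0, 0, 3*z^2)

For a 0-form f, d f = (∂f/∂x) dx + (∂f/∂y) dy + (∂f/∂z) dz. The components of the vector representation are exactly the entries of grad f in Cartesian coordinates:
  ∂f/∂x = 0
  ∂f/∂y = 0
  ∂f/∂z = 3*z^2.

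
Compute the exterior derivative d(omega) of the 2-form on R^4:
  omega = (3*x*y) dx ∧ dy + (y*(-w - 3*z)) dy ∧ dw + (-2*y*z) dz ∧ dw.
d(omega) = (3*y - 2*z) dy ∧ dz ∧ dw

For a 2-form omega = sum_{i<j} g_{ij} dx_i ∧ dx_j, the exterior derivative is
  d(omega) = sum_{i<j} d(g_{ij}) ∧ dx_i ∧ dx_j = sum_{i<j, k} (∂g_{ij}/∂x_k) dx_k ∧ dx_i ∧ dx_j.
Expand each term, using dx_k ∧ dx_i ∧ dx_j = sgn(permutation) dx_{(a)} ∧ dx_{(b)} ∧ dx_{(c)} with (a < b < c) sorted:
  d(y*(-w - 3*z)) includes (∂/∂z)(y*(-w - 3*z)) dz = (-3*y) dz, which multiplied by dy ∧ dw gives (3*y) dy ∧ dz ∧ dw
  d(-2*y*z) includes (∂/∂y)(-2*y*z) dy = (-2*z) dy, which multiplied by dz ∧ dw gives (-2*z) dy ∧ dz ∧ dw
Collecting like 3-forms: d(omega) = (3*y - 2*z) dy ∧ dz ∧ dw.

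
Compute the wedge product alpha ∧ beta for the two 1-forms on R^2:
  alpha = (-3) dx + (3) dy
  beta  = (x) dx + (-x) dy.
alpha ∧ beta = 0

Distribute the wedge, using dx_i ∧ dx_j = -dx_j ∧ dx_i and dx_i ∧ dx_i = 0. For each pair (i, j) with i < j, the coefficient of dx_i ∧ dx_j in alpha ∧ beta is (alpha_i * beta_j - alpha_j * beta_i). Collecting: alpha ∧ beta = 0.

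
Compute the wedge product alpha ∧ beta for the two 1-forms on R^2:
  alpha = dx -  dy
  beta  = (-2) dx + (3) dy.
alpha ∧ beta = (1) dx ∧ dy

Distribute the wedge, using dx_i ∧ dx_j = -dx_j ∧ dx_i and dx_i ∧ dx_i = 0. For each pair (i, j) with i < j, the coefficient of dx_i ∧ dx_j in alpha ∧ beta is (alpha_i * beta_j - alpha_j * beta_i). Collecting: alpha ∧ beta = (1) dx ∧ dy.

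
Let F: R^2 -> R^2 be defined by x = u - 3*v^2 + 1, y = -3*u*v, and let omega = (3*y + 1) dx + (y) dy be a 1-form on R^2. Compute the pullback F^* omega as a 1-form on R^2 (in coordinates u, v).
F^* omega = (9*u*v^2 - 9*u*v + 1) du + (3*v*(3*u^2 + 18*u*v - 2)) dv

Using F^*(f dg) = (f ∘ F) d(g ∘ F), substitute each coordinate x_i by F_i(u, v) in f_i, and replace dx_i by d F_i = (∂F_i/∂u) du + (∂F_i/∂v) dv.
  For the x component: f_1(F) = -9*u*v + 1; d F_1 = (1) du + (-6*v) dv
  For the y component: f_2(F) = -3*u*v; d F_2 = (-3*v) du + (-3*u) dv
Combining and collecting du, dv coefficients:
  coeff of du: 9*u*v^2 - 9*u*v + 1
  coeff of dv: 3*v*(3*u^2 + 18*u*v - 2)
F^* omega = (9*u*v^2 - 9*u*v + 1) du + (3*v*(3*u^2 + 18*u*v - 2)) dv.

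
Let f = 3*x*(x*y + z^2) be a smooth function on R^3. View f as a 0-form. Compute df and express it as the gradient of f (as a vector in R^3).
df = (6*x*y + 3*z^2) dx + (3*x^2) dy + (6*x*z) dz; grad f = (6*x*y + 3*z^2, 3*x^2, 6*x*z)

For a 0-form f, d f = (∂f/∂x) dx + (∂f/∂y) dy + (∂f/∂z) dz. The components of the vector representation are exactly the entries of grad f in Cartesian coordinates:
  ∂f/∂x = 6*x*y + 3*z^2
  ∂f/∂y = 3*x^2
  ∂f/∂z = 6*x*z.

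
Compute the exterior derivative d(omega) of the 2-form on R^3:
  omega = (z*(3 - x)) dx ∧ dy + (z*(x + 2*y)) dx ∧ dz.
d(omega) = (-x - 2*z + 3) dx ∧ dy ∧ dz

For a 2-form omega = sum_{i<j} g_{ij} dx_i ∧ dx_j, the exterior derivative is
  d(omega) = sum_{i<j} d(g_{ij}) ∧ dx_i ∧ dx_j = sum_{i<j, k} (∂g_{ij}/∂x_k) dx_k ∧ dx_i ∧ dx_j.
Expand each term, using dx_k ∧ dx_i ∧ dx_j = sgn(permutation) dx_{(a)} ∧ dx_{(b)} ∧ dx_{(c)} with (a < b < c) sorted:
  d(z*(3 - x)) includes (∂/∂z)(z*(3 - x)) dz = (3 - x) dz, which multiplied by dx ∧ dy gives (3 - x) dx ∧ dy ∧ dz
  d(z*(x + 2*y)) includes (∂/∂y)(z*(x + 2*y)) dy = (2*z) dy, which multiplied by dx ∧ dz gives (-2*z) dx ∧ dy ∧ dz
Collecting like 3-forms: d(omega) = (-x - 2*z + 3) dx ∧ dy ∧ dz.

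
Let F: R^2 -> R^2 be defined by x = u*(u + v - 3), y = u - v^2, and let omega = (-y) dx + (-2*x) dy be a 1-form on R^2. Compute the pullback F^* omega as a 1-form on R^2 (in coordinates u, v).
F^* omega = (-4*u^2 + 2*u*v^2 - 3*u*v + 9*u + v^3 - 3*v^2) du + (u*(4*u*v - u + 5*v^2 - 12*v)) dv

Using F^*(f dg) = (f ∘ F) d(g ∘ F), substitute each coordinate x_i by F_i(u, v) in f_i, and replace dx_i by d F_i = (∂F_i/∂u) du + (∂F_i/∂v) dv.
  For the x component: f_1(F) = -u + v^2; d F_1 = (2*u + v - 3) du + (u) dv
  For the y component: f_2(F) = 2*u*(-u - v + 3); d F_2 = (1) du + (-2*v) dv
Combining and collecting du, dv coefficients:
  coeff of du: -4*u^2 + 2*u*v^2 - 3*u*v + 9*u + v^3 - 3*v^2
  coeff of dv: u*(4*u*v - u + 5*v^2 - 12*v)
F^* omega = (-4*u^2 + 2*u*v^2 - 3*u*v + 9*u + v^3 - 3*v^2) du + (u*(4*u*v - u + 5*v^2 - 12*v)) dv.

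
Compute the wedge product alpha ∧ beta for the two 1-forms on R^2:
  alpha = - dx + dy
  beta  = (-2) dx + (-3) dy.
alpha ∧ beta = (5) dx ∧ dy

Distribute the wedge, using dx_i ∧ dx_j = -dx_j ∧ dx_i and dx_i ∧ dx_i = 0. For each pair (i, j) with i < j, the coefficient of dx_i ∧ dx_j in alpha ∧ beta is (alpha_i * beta_j - alpha_j * beta_i). Collecting: alpha ∧ beta = (5) dx ∧ dy.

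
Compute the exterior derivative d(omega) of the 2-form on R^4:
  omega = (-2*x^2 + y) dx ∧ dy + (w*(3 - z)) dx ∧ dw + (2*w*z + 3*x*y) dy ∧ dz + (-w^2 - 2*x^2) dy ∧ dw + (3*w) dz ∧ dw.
d(omega) = (w) dx ∧ dz ∧ dw + (3*y) dx ∧ dy ∧ dz + (2*z) dy ∧ dz ∧ dw + (-4*x) dx ∧ dy ∧ dw

For a 2-form omega = sum_{i<j} g_{ij} dx_i ∧ dx_j, the exterior derivative is
  d(omega) = sum_{i<j} d(g_{ij}) ∧ dx_i ∧ dx_j = sum_{i<j, k} (∂g_{ij}/∂x_k) dx_k ∧ dx_i ∧ dx_j.
Expand each term, using dx_k ∧ dx_i ∧ dx_j = sgn(permutation) dx_{(a)} ∧ dx_{(b)} ∧ dx_{(c)} with (a < b < c) sorted:
  d(w*(3 - z)) includes (∂/∂z)(w*(3 - z)) dz = (-w) dz, which multiplied by dx ∧ dw gives (w) dx ∧ dz ∧ dw
  d(2*w*z + 3*x*y) includes (∂/∂x)(2*w*z + 3*x*y) dx = (3*y) dx, which multiplied by dy ∧ dz gives (3*y) dx ∧ dy ∧ dz
  d(2*w*z + 3*x*y) includes (∂/∂w)(2*w*z + 3*x*y) dw = (2*z) dw, which multiplied by dy ∧ dz gives (2*z) dy ∧ dz ∧ dw
  d(-w^2 - 2*x^2) includes (∂/∂x)(-w^2 - 2*x^2) dx = (-4*x) dx, which multiplied by dy ∧ dw gives (-4*x) dx ∧ dy ∧ dw
Collecting like 3-forms: d(omega) = (w) dx ∧ dz ∧ dw + (3*y) dx ∧ dy ∧ dz + (2*z) dy ∧ dz ∧ dw + (-4*x) dx ∧ dy ∧ dw.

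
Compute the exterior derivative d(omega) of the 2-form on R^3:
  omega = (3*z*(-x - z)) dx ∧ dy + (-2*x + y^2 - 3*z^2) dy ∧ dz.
d(omega) = (-3*x - 6*z - 2) dx ∧ dy ∧ dz

For a 2-form omega = sum_{i<j} g_{ij} dx_i ∧ dx_j, the exterior derivative is
  d(omega) = sum_{i<j} d(g_{ij}) ∧ dx_i ∧ dx_j = sum_{i<j, k} (∂g_{ij}/∂x_k) dx_k ∧ dx_i ∧ dx_j.
Expand each term, using dx_k ∧ dx_i ∧ dx_j = sgn(permutation) dx_{(a)} ∧ dx_{(b)} ∧ dx_{(c)} with (a < b < c) sorted:
  d(3*z*(-x - z)) includes (∂/∂z)(3*z*(-x - z)) dz = (-3*x - 6*z) dz, which multiplied by dx ∧ dy gives (-3*x - 6*z) dx ∧ dy ∧ dz
  d(-2*x + y^2 - 3*z^2) includes (∂/∂x)(-2*x + y^2 - 3*z^2) dx = (-2) dx, which multiplied by dy ∧ dz gives (-2) dx ∧ dy ∧ dz
Collecting like 3-forms: d(omega) = (-3*x - 6*z - 2) dx ∧ dy ∧ dz.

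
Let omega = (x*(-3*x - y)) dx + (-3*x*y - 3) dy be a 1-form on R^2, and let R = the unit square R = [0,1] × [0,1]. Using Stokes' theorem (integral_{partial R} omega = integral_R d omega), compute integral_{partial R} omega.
integral_(partial R) omega = -1

Stokes: integral_partial_R omega = integral_R d omega with d omega = (∂Q/∂x - ∂P/∂y) dx ∧ dy.
  ∂Q/∂x = -3*y
  ∂P/∂y = -x
  integrand = ∂Q/∂x - ∂P/∂y = x - 3*y.
Integrating over R: integral_0^1 integral_0^1 (x - 3*y) dx dy = -1.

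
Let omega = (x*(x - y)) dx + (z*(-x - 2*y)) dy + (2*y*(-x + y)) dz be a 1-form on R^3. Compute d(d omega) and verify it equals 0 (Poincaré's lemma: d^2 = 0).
d(d omega) = 0

Step 1: d omega = sum_{i<j} (∂f_j/∂x_i - ∂f_i/∂x_j) dx_i ∧ dx_j:
  coeff of dx ∧ dy: x - z
  coeff of dx ∧ dz: -2*y
  coeff of dy ∧ dz: -x + 6*y
Step 2: Apply d again to each 2-form coefficient. The only possible 3-form in R^3 is dx ∧ dy ∧ dz, with coefficient
  ∂(coeff of dy∧dz)/∂x - ∂(coeff of dx∧dz)/∂y + ∂(coeff of dx∧dy)/∂z
  = ∂/∂x (-x + 6*y) - ∂/∂y (-2*y) + ∂/∂z (x - z).
Each of these terms simplifies to sums of mixed partials that cancel in pairs. The result is 0 (by equality of mixed partials for smooth functions — Schwarz / Clairaut).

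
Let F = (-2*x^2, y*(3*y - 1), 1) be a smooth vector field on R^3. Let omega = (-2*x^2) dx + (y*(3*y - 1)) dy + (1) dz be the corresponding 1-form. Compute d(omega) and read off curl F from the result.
d(omega) = (0) dy ∧ dz + (0) dz ∧ dx + (0) dx ∧ dy; curl F = (0, 0, 0)

d omega = sum_{i<j} (∂f_j/∂x_i - ∂f_i/∂x_j) dx_i ∧ dx_j. Under the identification (dy ∧ dz, dz ∧ dx, dx ∧ dy) ↔ (e_x, e_y, e_z), the coefficients are exactly the components of curl F. Compute:
  ∂R/∂y - ∂Q/∂z = (0) - (0) = 0
  ∂P/∂z - ∂R/∂x = (0) - (0) = 0
  ∂Q/∂x - ∂P/∂y = (0) - (0) = 0.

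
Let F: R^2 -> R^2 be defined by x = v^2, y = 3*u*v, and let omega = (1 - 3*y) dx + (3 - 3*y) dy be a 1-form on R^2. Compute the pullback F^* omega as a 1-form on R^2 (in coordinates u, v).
F^* omega = (9*v*(-3*u*v + 1)) du + (-27*u^2*v - 18*u*v^2 + 9*u + 2*v) dv

Using F^*(f dg) = (f ∘ F) d(g ∘ F), substitute each coordinate x_i by F_i(u, v) in f_i, and replace dx_i by d F_i = (∂F_i/∂u) du + (∂F_i/∂v) dv.
  For the x component: f_1(F) = -9*u*v + 1; d F_1 = (0) du + (2*v) dv
  For the y component: f_2(F) = -9*u*v + 3; d F_2 = (3*v) du + (3*u) dv
Combining and collecting du, dv coefficients:
  coeff of du: 9*v*(-3*u*v + 1)
  coeff of dv: -27*u^2*v - 18*u*v^2 + 9*u + 2*v
F^* omega = (9*v*(-3*u*v + 1)) du + (-27*u^2*v - 18*u*v^2 + 9*u + 2*v) dv.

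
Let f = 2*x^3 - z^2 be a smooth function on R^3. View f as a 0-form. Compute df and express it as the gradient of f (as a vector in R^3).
df = (6*x^2) dx + (0) dy + (-2*z) dz; grad f = (6*x^2, 0, -2*z)

For a 0-form f, d f = (∂f/∂x) dx + (∂f/∂y) dy + (∂f/∂z) dz. The components of the vector representation are exactly the entries of grad f in Cartesian coordinates:
  ∂f/∂x = 6*x^2
  ∂f/∂y = 0
  ∂f/∂z = -2*z.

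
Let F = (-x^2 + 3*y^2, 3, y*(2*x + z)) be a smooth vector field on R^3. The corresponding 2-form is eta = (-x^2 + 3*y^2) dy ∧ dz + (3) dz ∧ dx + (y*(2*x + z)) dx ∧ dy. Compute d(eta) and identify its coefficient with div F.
d(eta) = (-2*x + y) dx ∧ dy ∧ dz; div F = -2*x + y

For a 2-form in R^3 of the form above, applying d gives a 3-form with coefficient ∂P/∂x + ∂Q/∂y + ∂R/∂z:
  ∂P/∂x = -2*x
  ∂Q/∂y = 0
  ∂R/∂z = y
Sum = -2*x + y, which is exactly div F.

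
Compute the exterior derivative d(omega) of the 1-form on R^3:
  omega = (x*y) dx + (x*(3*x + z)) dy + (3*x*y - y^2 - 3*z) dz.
d(omega) = (5*x + z) dx ∧ dy + (3*y) dx ∧ dz + (2*x - 2*y) dy ∧ dz

For a 1-form omega = sum_i f_i dx_i, the exterior derivative is
  d(omega) = sum_{i < j} (∂f_j/∂x_i - ∂f_i/∂x_j) dx_i ∧ dx_j.
  coefficient of dx ∧ dy: ∂f_2/∂x - ∂f_1/∂y = ∂(x*(3*x + z))/∂x - ∂(x*y)/∂y = 5*x + z
  coefficient of dx ∧ dz: ∂f_3/∂x - ∂f_1/∂z = ∂(3*x*y - y^2 - 3*z)/∂x - ∂(x*y)/∂z = 3*y
  coefficient of dy ∧ dz: ∂f_3/∂y - ∂f_2/∂z = ∂(3*x*y - y^2 - 3*z)/∂y - ∂(x*(3*x + z))/∂z = 2*x - 2*y
Assembling: d(omega) = (5*x + z) dx ∧ dy + (3*y) dx ∧ dz + (2*x - 2*y) dy ∧ dz.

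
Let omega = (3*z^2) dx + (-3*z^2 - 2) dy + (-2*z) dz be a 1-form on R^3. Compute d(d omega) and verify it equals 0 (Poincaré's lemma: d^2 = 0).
d(d omega) = 0

Step 1: d omega = sum_{i<j} (∂f_j/∂x_i - ∂f_i/∂x_j) dx_i ∧ dx_j:
  coeff of dx ∧ dy: 0
  coeff of dx ∧ dz: -6*z
  coeff of dy ∧ dz: 6*z
Step 2: Apply d again to each 2-form coefficient. The only possible 3-form in R^3 is dx ∧ dy ∧ dz, with coefficient
  ∂(coeff of dy∧dz)/∂x - ∂(coeff of dx∧dz)/∂y + ∂(coeff of dx∧dy)/∂z
  = ∂/∂x (6*z) - ∂/∂y (-6*z) + ∂/∂z (0).
Each of these terms simplifies to sums of mixed partials that cancel in pairs. The result is 0 (by equality of mixed partials for smooth functions — Schwarz / Clairaut).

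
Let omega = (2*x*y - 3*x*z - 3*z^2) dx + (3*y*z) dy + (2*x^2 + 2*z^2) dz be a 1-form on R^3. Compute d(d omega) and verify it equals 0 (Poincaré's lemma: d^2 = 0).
d(d omega) = 0

Step 1: d omega = sum_{i<j} (∂f_j/∂x_i - ∂f_i/∂x_j) dx_i ∧ dx_j:
  coeff of dx ∧ dy: -2*x
  coeff of dx ∧ dz: 7*x + 6*z
  coeff of dy ∧ dz: -3*y
Step 2: Apply d again to each 2-form coefficient. The only possible 3-form in R^3 is dx ∧ dy ∧ dz, with coefficient
  ∂(coeff of dy∧dz)/∂x - ∂(coeff of dx∧dz)/∂y + ∂(coeff of dx∧dy)/∂z
  = ∂/∂x (-3*y) - ∂/∂y (7*x + 6*z) + ∂/∂z (-2*x).
Each of these terms simplifies to sums of mixed partials that cancel in pairs. The result is 0 (by equality of mixed partials for smooth functions — Schwarz / Clairaut).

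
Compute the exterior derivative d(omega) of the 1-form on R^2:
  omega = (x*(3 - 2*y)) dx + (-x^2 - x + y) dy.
d(omega) = (-1) dx ∧ dy

For a 1-form omega = sum_i f_i dx_i, the exterior derivative is
  d(omega) = sum_{i < j} (∂f_j/∂x_i - ∂f_i/∂x_j) dx_i ∧ dx_j.
  coefficient of dx ∧ dy: ∂f_2/∂x - ∂f_1/∂y = ∂(-x^2 - x + y)/∂x - ∂(x*(3 - 2*y))/∂y = -1
Assembling: d(omega) = (-1) dx ∧ dy.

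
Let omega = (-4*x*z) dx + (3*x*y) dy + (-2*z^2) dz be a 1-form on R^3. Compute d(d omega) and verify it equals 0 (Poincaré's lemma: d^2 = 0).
d(d omega) = 0

Step 1: d omega = sum_{i<j} (∂f_j/∂x_i - ∂f_i/∂x_j) dx_i ∧ dx_j:
  coeff of dx ∧ dy: 3*y
  coeff of dx ∧ dz: 4*x
  coeff of dy ∧ dz: 0
Step 2: Apply d again to each 2-form coefficient. The only possible 3-form in R^3 is dx ∧ dy ∧ dz, with coefficient
  ∂(coeff of dy∧dz)/∂x - ∂(coeff of dx∧dz)/∂y + ∂(coeff of dx∧dy)/∂z
  = ∂/∂x (0) - ∂/∂y (4*x) + ∂/∂z (3*y).
Each of these terms simplifies to sums of mixed partials that cancel in pairs. The result is 0 (by equality of mixed partials for smooth functions — Schwarz / Clairaut).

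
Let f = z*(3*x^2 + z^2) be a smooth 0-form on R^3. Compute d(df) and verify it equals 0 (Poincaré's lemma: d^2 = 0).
d(df) = 0

Step 1: df = sum_i (∂f/∂x_i) dx_i = (6*x*z) dx + (0) dy + (3*x^2 + 3*z^2) dz.
Step 2: Apply d again. Using the 1-form formula, the coefficient of dx ∧ dy in d(df) is ∂^2 f/∂x ∂y - ∂^2 f/∂y ∂x = (0) - (0) = 0 (equality of mixed partials for smooth f).
Similarly for dx ∧ dz and dy ∧ dz — all coefficients vanish. So d(df) = 0.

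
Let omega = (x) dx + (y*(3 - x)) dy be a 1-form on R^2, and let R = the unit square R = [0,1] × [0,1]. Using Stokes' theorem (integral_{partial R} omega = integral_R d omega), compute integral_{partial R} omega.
integral_(partial R) omega = -1/2

Stokes: integral_partial_R omega = integral_R d omega with d omega = (∂Q/∂x - ∂P/∂y) dx ∧ dy.
  ∂Q/∂x = -y
  ∂P/∂y = 0
  integrand = ∂Q/∂x - ∂P/∂y = -y.
Integrating over R: integral_0^1 integral_0^1 (-y) dx dy = -1/2.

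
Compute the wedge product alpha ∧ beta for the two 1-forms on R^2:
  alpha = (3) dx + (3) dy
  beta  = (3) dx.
alpha ∧ beta = (-9) dx ∧ dy

Distribute the wedge, using dx_i ∧ dx_j = -dx_j ∧ dx_i and dx_i ∧ dx_i = 0. For each pair (i, j) with i < j, the coefficient of dx_i ∧ dx_j in alpha ∧ beta is (alpha_i * beta_j - alpha_j * beta_i). Collecting: alpha ∧ beta = (-9) dx ∧ dy.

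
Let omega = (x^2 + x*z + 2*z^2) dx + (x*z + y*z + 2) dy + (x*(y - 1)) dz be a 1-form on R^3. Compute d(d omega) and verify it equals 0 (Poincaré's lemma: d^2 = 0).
d(d omega) = 0

Step 1: d omega = sum_{i<j} (∂f_j/∂x_i - ∂f_i/∂x_j) dx_i ∧ dx_j:
  coeff of dx ∧ dy: z
  coeff of dx ∧ dz: -x + y - 4*z - 1
  coeff of dy ∧ dz: -y
Step 2: Apply d again to each 2-form coefficient. The only possible 3-form in R^3 is dx ∧ dy ∧ dz, with coefficient
  ∂(coeff of dy∧dz)/∂x - ∂(coeff of dx∧dz)/∂y + ∂(coeff of dx∧dy)/∂z
  = ∂/∂x (-y) - ∂/∂y (-x + y - 4*z - 1) + ∂/∂z (z).
Each of these terms simplifies to sums of mixed partials that cancel in pairs. The result is 0 (by equality of mixed partials for smooth functions — Schwarz / Clairaut).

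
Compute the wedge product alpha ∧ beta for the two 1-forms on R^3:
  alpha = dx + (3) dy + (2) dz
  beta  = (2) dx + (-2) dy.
alpha ∧ beta = (-8) dx ∧ dy + (-4) dx ∧ dz + (4) dy ∧ dz

Distribute the wedge, using dx_i ∧ dx_j = -dx_j ∧ dx_i and dx_i ∧ dx_i = 0. For each pair (i, j) with i < j, the coefficient of dx_i ∧ dx_j in alpha ∧ beta is (alpha_i * beta_j - alpha_j * beta_i). Collecting: alpha ∧ beta = (-8) dx ∧ dy + (-4) dx ∧ dz + (4) dy ∧ dz.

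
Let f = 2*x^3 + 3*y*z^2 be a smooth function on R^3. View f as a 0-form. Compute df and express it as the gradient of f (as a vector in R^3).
df = (6*x^2) dx + (3*z^2) dy + (6*y*z) dz; grad f = (6*x^2, 3*z^2, 6*y*z)

For a 0-form f, d f = (∂f/∂x) dx + (∂f/∂y) dy + (∂f/∂z) dz. The components of the vector representation are exactly the entries of grad f in Cartesian coordinates:
  ∂f/∂x = 6*x^2
  ∂f/∂y = 3*z^2
  ∂f/∂z = 6*y*z.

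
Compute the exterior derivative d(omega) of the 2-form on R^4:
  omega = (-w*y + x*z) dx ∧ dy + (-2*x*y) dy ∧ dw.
d(omega) = (x) dx ∧ dy ∧ dz + (-3*y) dx ∧ dy ∧ dw

For a 2-form omega = sum_{i<j} g_{ij} dx_i ∧ dx_j, the exterior derivative is
  d(omega) = sum_{i<j} d(g_{ij}) ∧ dx_i ∧ dx_j = sum_{i<j, k} (∂g_{ij}/∂x_k) dx_k ∧ dx_i ∧ dx_j.
Expand each term, using dx_k ∧ dx_i ∧ dx_j = sgn(permutation) dx_{(a)} ∧ dx_{(b)} ∧ dx_{(c)} with (a < b < c) sorted:
  d(-w*y + x*z) includes (∂/∂z)(-w*y + x*z) dz = (x) dz, which multiplied by dx ∧ dy gives (x) dx ∧ dy ∧ dz
  d(-w*y + x*z) includes (∂/∂w)(-w*y + x*z) dw = (-y) dw, which multiplied by dx ∧ dy gives (-y) dx ∧ dy ∧ dw
  d(-2*x*y) includes (∂/∂x)(-2*x*y) dx = (-2*y) dx, which multiplied by dy ∧ dw gives (-2*y) dx ∧ dy ∧ dw
Collecting like 3-forms: d(omega) = (x) dx ∧ dy ∧ dz + (-3*y) dx ∧ dy ∧ dw.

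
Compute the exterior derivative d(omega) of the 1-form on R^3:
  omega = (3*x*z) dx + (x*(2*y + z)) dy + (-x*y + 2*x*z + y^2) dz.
d(omega) = (2*y + z) dx ∧ dy + (-3*x - y + 2*z) dx ∧ dz + (-2*x + 2*y) dy ∧ dz

For a 1-form omega = sum_i f_i dx_i, the exterior derivative is
  d(omega) = sum_{i < j} (∂f_j/∂x_i - ∂f_i/∂x_j) dx_i ∧ dx_j.
  coefficient of dx ∧ dy: ∂f_2/∂x - ∂f_1/∂y = ∂(x*(2*y + z))/∂x - ∂(3*x*z)/∂y = 2*y + z
  coefficient of dx ∧ dz: ∂f_3/∂x - ∂f_1/∂z = ∂(-x*y + 2*x*z + y^2)/∂x - ∂(3*x*z)/∂z = -3*x - y + 2*z
  coefficient of dy ∧ dz: ∂f_3/∂y - ∂f_2/∂z = ∂(-x*y + 2*x*z + y^2)/∂y - ∂(x*(2*y + z))/∂z = -2*x + 2*y
Assembling: d(omega) = (2*y + z) dx ∧ dy + (-3*x - y + 2*z) dx ∧ dz + (-2*x + 2*y) dy ∧ dz.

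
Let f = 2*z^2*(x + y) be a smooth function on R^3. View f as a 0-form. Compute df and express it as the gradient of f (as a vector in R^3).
df = (2*z^2) dx + (2*z^2) dy + (4*z*(x + y)) dz; grad f = (2*z^2, 2*z^2, 4*z*(x + y))

For a 0-form f, d f = (∂f/∂x) dx + (∂f/∂y) dy + (∂f/∂z) dz. The components of the vector representation are exactly the entries of grad f in Cartesian coordinates:
  ∂f/∂x = 2*z^2
  ∂f/∂y = 2*z^2
  ∂f/∂z = 4*z*(x + y).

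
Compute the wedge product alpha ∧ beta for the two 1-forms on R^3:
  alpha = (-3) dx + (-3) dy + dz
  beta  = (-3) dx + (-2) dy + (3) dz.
alpha ∧ beta = (-3) dx ∧ dy + (-6) dx ∧ dz + (-7) dy ∧ dz

Distribute the wedge, using dx_i ∧ dx_j = -dx_j ∧ dx_i and dx_i ∧ dx_i = 0. For each pair (i, j) with i < j, the coefficient of dx_i ∧ dx_j in alpha ∧ beta is (alpha_i * beta_j - alpha_j * beta_i). Collecting: alpha ∧ beta = (-3) dx ∧ dy + (-6) dx ∧ dz + (-7) dy ∧ dz.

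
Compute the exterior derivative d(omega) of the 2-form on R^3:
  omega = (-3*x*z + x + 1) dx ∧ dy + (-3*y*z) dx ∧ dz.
d(omega) = (-3*x + 3*z) dx ∧ dy ∧ dz

For a 2-form omega = sum_{i<j} g_{ij} dx_i ∧ dx_j, the exterior derivative is
  d(omega) = sum_{i<j} d(g_{ij}) ∧ dx_i ∧ dx_j = sum_{i<j, k} (∂g_{ij}/∂x_k) dx_k ∧ dx_i ∧ dx_j.
Expand each term, using dx_k ∧ dx_i ∧ dx_j = sgn(permutation) dx_{(a)} ∧ dx_{(b)} ∧ dx_{(c)} with (a < b < c) sorted:
  d(-3*x*z + x + 1) includes (∂/∂z)(-3*x*z + x + 1) dz = (-3*x) dz, which multiplied by dx ∧ dy gives (-3*x) dx ∧ dy ∧ dz
  d(-3*y*z) includes (∂/∂y)(-3*y*z) dy = (-3*z) dy, which multiplied by dx ∧ dz gives (3*z) dx ∧ dy ∧ dz
Collecting like 3-forms: d(omega) = (-3*x + 3*z) dx ∧ dy ∧ dz.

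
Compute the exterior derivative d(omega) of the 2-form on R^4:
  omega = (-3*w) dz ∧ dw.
d(omega) = 0

For a 2-form omega = sum_{i<j} g_{ij} dx_i ∧ dx_j, the exterior derivative is
  d(omega) = sum_{i<j} d(g_{ij}) ∧ dx_i ∧ dx_j = sum_{i<j, k} (∂g_{ij}/∂x_k) dx_k ∧ dx_i ∧ dx_j.
Expand each term, using dx_k ∧ dx_i ∧ dx_j = sgn(permutation) dx_{(a)} ∧ dx_{(b)} ∧ dx_{(c)} with (a < b < c) sorted:

Collecting like 3-forms: d(omega) = 0.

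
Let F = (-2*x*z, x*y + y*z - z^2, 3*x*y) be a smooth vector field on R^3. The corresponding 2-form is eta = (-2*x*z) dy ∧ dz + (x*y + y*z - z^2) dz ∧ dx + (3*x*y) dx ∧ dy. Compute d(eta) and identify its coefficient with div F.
d(eta) = (x - z) dx ∧ dy ∧ dz; div F = x - z

For a 2-form in R^3 of the form above, applying d gives a 3-form with coefficient ∂P/∂x + ∂Q/∂y + ∂R/∂z:
  ∂P/∂x = -2*z
  ∂Q/∂y = x + z
  ∂R/∂z = 0
Sum = x - z, which is exactly div F.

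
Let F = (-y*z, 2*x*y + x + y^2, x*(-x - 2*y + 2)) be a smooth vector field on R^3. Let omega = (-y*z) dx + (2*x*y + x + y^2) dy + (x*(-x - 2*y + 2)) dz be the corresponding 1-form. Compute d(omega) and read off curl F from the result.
d(omega) = (-2*x) dy ∧ dz + (2*x + y - 2) dz ∧ dx + (2*y + z + 1) dx ∧ dy; curl F = (-2*x, 2*x + y - 2, 2*y + z + 1)

d omega = sum_{i<j} (∂f_j/∂x_i - ∂f_i/∂x_j) dx_i ∧ dx_j. Under the identification (dy ∧ dz, dz ∧ dx, dx ∧ dy) ↔ (e_x, e_y, e_z), the coefficients are exactly the components of curl F. Compute:
  ∂R/∂y - ∂Q/∂z = (-2*x) - (0) = -2*x
  ∂P/∂z - ∂R/∂x = (-y) - (-2*x - 2*y + 2) = 2*x + y - 2
  ∂Q/∂x - ∂P/∂y = (2*y + 1) - (-z) = 2*y + z + 1.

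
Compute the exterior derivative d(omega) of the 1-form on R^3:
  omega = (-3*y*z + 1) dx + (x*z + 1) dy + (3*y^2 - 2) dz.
d(omega) = (4*z) dx ∧ dy + (3*y) dx ∧ dz + (-x + 6*y) dy ∧ dz

For a 1-form omega = sum_i f_i dx_i, the exterior derivative is
  d(omega) = sum_{i < j} (∂f_j/∂x_i - ∂f_i/∂x_j) dx_i ∧ dx_j.
  coefficient of dx ∧ dy: ∂f_2/∂x - ∂f_1/∂y = ∂(x*z + 1)/∂x - ∂(-3*y*z + 1)/∂y = 4*z
  coefficient of dx ∧ dz: ∂f_3/∂x - ∂f_1/∂z = ∂(3*y^2 - 2)/∂x - ∂(-3*y*z + 1)/∂z = 3*y
  coefficient of dy ∧ dz: ∂f_3/∂y - ∂f_2/∂z = ∂(3*y^2 - 2)/∂y - ∂(x*z + 1)/∂z = -x + 6*y
Assembling: d(omega) = (4*z) dx ∧ dy + (3*y) dx ∧ dz + (-x + 6*y) dy ∧ dz.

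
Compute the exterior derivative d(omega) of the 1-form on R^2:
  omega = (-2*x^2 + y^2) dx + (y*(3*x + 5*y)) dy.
d(omega) = (y) dx ∧ dy

For a 1-form omega = sum_i f_i dx_i, the exterior derivative is
  d(omega) = sum_{i < j} (∂f_j/∂x_i - ∂f_i/∂x_j) dx_i ∧ dx_j.
  coefficient of dx ∧ dy: ∂f_2/∂x - ∂f_1/∂y = ∂(y*(3*x + 5*y))/∂x - ∂(-2*x^2 + y^2)/∂y = y
Assembling: d(omega) = (y) dx ∧ dy.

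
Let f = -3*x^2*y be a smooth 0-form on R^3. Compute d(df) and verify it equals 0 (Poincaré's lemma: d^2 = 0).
d(df) = 0

Step 1: df = sum_i (∂f/∂x_i) dx_i = (-6*x*y) dx + (-3*x^2) dy + (0) dz.
Step 2: Apply d again. Using the 1-form formula, the coefficient of dx ∧ dy in d(df) is ∂^2 f/∂x ∂y - ∂^2 f/∂y ∂x = (-6*x) - (-6*x) = 0 (equality of mixed partials for smooth f).
Similarly for dx ∧ dz and dy ∧ dz — all coefficients vanish. So d(df) = 0.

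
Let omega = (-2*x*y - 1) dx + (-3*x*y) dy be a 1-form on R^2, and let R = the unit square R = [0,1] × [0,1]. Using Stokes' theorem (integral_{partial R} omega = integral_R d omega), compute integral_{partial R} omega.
integral_(partial R) omega = -1/2

Stokes: integral_partial_R omega = integral_R d omega with d omega = (∂Q/∂x - ∂P/∂y) dx ∧ dy.
  ∂Q/∂x = -3*y
  ∂P/∂y = -2*x
  integrand = ∂Q/∂x - ∂P/∂y = 2*x - 3*y.
Integrating over R: integral_0^1 integral_0^1 (2*x - 3*y) dx dy = -1/2.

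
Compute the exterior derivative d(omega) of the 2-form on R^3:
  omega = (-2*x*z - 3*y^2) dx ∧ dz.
d(omega) = (6*y) dx ∧ dy ∧ dz

For a 2-form omega = sum_{i<j} g_{ij} dx_i ∧ dx_j, the exterior derivative is
  d(omega) = sum_{i<j} d(g_{ij}) ∧ dx_i ∧ dx_j = sum_{i<j, k} (∂g_{ij}/∂x_k) dx_k ∧ dx_i ∧ dx_j.
Expand each term, using dx_k ∧ dx_i ∧ dx_j = sgn(permutation) dx_{(a)} ∧ dx_{(b)} ∧ dx_{(c)} with (a < b < c) sorted:
  d(-2*x*z - 3*y^2) includes (∂/∂y)(-2*x*z - 3*y^2) dy = (-6*y) dy, which multiplied by dx ∧ dz gives (6*y) dx ∧ dy ∧ dz
Collecting like 3-forms: d(omega) = (6*y) dx ∧ dy ∧ dz.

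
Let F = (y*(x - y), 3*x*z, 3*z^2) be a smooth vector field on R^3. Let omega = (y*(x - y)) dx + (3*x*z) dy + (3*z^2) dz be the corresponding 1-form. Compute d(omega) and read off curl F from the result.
d(omega) = (-3*x) dy ∧ dz + (0) dz ∧ dx + (-x + 2*y + 3*z) dx ∧ dy; curl F = (-3*x, 0, -x + 2*y + 3*z)

d omega = sum_{i<j} (∂f_j/∂x_i - ∂f_i/∂x_j) dx_i ∧ dx_j. Under the identification (dy ∧ dz, dz ∧ dx, dx ∧ dy) ↔ (e_x, e_y, e_z), the coefficients are exactly the components of curl F. Compute:
  ∂R/∂y - ∂Q/∂z = (0) - (3*x) = -3*x
  ∂P/∂z - ∂R/∂x = (0) - (0) = 0
  ∂Q/∂x - ∂P/∂y = (3*z) - (x - 2*y) = -x + 2*y + 3*z.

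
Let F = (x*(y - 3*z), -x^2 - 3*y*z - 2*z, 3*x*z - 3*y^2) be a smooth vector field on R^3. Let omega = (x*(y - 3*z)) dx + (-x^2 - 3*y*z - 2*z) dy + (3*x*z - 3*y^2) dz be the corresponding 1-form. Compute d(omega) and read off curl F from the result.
d(omega) = (2 - 3*y) dy ∧ dz + (-3*x - 3*z) dz ∧ dx + (-3*x) dx ∧ dy; curl F = (2 - 3*y, -3*x - 3*z, -3*x)

d omega = sum_{i<j} (∂f_j/∂x_i - ∂f_i/∂x_j) dx_i ∧ dx_j. Under the identification (dy ∧ dz, dz ∧ dx, dx ∧ dy) ↔ (e_x, e_y, e_z), the coefficients are exactly the components of curl F. Compute:
  ∂R/∂y - ∂Q/∂z = (-6*y) - (-3*y - 2) = 2 - 3*y
  ∂P/∂z - ∂R/∂x = (-3*x) - (3*z) = -3*x - 3*z
  ∂Q/∂x - ∂P/∂y = (-2*x) - (x) = -3*x.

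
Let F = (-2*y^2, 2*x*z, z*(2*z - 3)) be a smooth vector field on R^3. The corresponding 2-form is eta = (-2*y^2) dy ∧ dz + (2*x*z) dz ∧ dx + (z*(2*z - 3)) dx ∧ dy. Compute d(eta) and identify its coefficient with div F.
d(eta) = (4*z - 3) dx ∧ dy ∧ dz; div F = 4*z - 3

For a 2-form in R^3 of the form above, applying d gives a 3-form with coefficient ∂P/∂x + ∂Q/∂y + ∂R/∂z:
  ∂P/∂x = 0
  ∂Q/∂y = 0
  ∂R/∂z = 4*z - 3
Sum = 4*z - 3, which is exactly div F.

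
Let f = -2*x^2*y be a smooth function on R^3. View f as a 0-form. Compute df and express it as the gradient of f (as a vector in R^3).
df = (-4*x*y) dx + (-2*x^2) dy + (0) dz; grad f = (-4*x*y, -2*x^2, 0)

For a 0-form f, d f = (∂f/∂x) dx + (∂f/∂y) dy + (∂f/∂z) dz. The components of the vector representation are exactly the entries of grad f in Cartesian coordinates:
  ∂f/∂x = -4*x*y
  ∂f/∂y = -2*x^2
  ∂f/∂z = 0.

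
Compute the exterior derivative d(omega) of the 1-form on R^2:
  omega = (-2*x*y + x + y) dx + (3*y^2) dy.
d(omega) = (2*x - 1) dx ∧ dy

For a 1-form omega = sum_i f_i dx_i, the exterior derivative is
  d(omega) = sum_{i < j} (∂f_j/∂x_i - ∂f_i/∂x_j) dx_i ∧ dx_j.
  coefficient of dx ∧ dy: ∂f_2/∂x - ∂f_1/∂y = ∂(3*y^2)/∂x - ∂(-2*x*y + x + y)/∂y = 2*x - 1
Assembling: d(omega) = (2*x - 1) dx ∧ dy.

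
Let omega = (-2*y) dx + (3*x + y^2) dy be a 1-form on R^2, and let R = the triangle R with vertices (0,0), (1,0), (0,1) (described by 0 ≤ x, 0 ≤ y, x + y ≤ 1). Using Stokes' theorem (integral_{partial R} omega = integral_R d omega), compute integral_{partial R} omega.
integral_(partial R) omega = 5/2

Stokes: integral_partial_R omega = integral_R d omega with d omega = (∂Q/∂x - ∂P/∂y) dx ∧ dy.
  ∂Q/∂x = 3
  ∂P/∂y = -2
  integrand = ∂Q/∂x - ∂P/∂y = 5.
Integrating over R: integral_0^1 integral_0^{1-x} (5) dy dx = 5/2.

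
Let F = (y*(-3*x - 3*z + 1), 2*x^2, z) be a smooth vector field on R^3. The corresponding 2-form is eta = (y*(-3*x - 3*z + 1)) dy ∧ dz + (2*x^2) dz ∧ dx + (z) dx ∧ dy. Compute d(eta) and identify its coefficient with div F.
d(eta) = (1 - 3*y) dx ∧ dy ∧ dz; div F = 1 - 3*y

For a 2-form in R^3 of the form above, applying d gives a 3-form with coefficient ∂P/∂x + ∂Q/∂y + ∂R/∂z:
  ∂P/∂x = -3*y
  ∂Q/∂y = 0
  ∂R/∂z = 1
Sum = 1 - 3*y, which is exactly div F.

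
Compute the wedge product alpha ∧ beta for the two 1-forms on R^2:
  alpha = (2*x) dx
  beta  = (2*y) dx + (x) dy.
alpha ∧ beta = (2*x^2) dx ∧ dy

Distribute the wedge, using dx_i ∧ dx_j = -dx_j ∧ dx_i and dx_i ∧ dx_i = 0. For each pair (i, j) with i < j, the coefficient of dx_i ∧ dx_j in alpha ∧ beta is (alpha_i * beta_j - alpha_j * beta_i). Collecting: alpha ∧ beta = (2*x^2) dx ∧ dy.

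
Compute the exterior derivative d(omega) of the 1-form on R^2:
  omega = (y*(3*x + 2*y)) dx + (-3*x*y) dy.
d(omega) = (-3*x - 7*y) dx ∧ dy

For a 1-form omega = sum_i f_i dx_i, the exterior derivative is
  d(omega) = sum_{i < j} (∂f_j/∂x_i - ∂f_i/∂x_j) dx_i ∧ dx_j.
  coefficient of dx ∧ dy: ∂f_2/∂x - ∂f_1/∂y = ∂(-3*x*y)/∂x - ∂(y*(3*x + 2*y))/∂y = -3*x - 7*y
Assembling: d(omega) = (-3*x - 7*y) dx ∧ dy.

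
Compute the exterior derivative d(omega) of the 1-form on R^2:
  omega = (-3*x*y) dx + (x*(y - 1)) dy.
d(omega) = (3*x + y - 1) dx ∧ dy

For a 1-form omega = sum_i f_i dx_i, the exterior derivative is
  d(omega) = sum_{i < j} (∂f_j/∂x_i - ∂f_i/∂x_j) dx_i ∧ dx_j.
  coefficient of dx ∧ dy: ∂f_2/∂x - ∂f_1/∂y = ∂(x*(y - 1))/∂x - ∂(-3*x*y)/∂y = 3*x + y - 1
Assembling: d(omega) = (3*x + y - 1) dx ∧ dy.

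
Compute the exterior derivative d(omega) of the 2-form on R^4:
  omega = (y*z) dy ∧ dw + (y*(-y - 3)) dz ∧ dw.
d(omega) = (-3*y - 3) dy ∧ dz ∧ dw

For a 2-form omega = sum_{i<j} g_{ij} dx_i ∧ dx_j, the exterior derivative is
  d(omega) = sum_{i<j} d(g_{ij}) ∧ dx_i ∧ dx_j = sum_{i<j, k} (∂g_{ij}/∂x_k) dx_k ∧ dx_i ∧ dx_j.
Expand each term, using dx_k ∧ dx_i ∧ dx_j = sgn(permutation) dx_{(a)} ∧ dx_{(b)} ∧ dx_{(c)} with (a < b < c) sorted:
  d(y*z) includes (∂/∂z)(y*z) dz = (y) dz, which multiplied by dy ∧ dw gives (-y) dy ∧ dz ∧ dw
  d(y*(-y - 3)) includes (∂/∂y)(y*(-y - 3)) dy = (-2*y - 3) dy, which multiplied by dz ∧ dw gives (-2*y - 3) dy ∧ dz ∧ dw
Collecting like 3-forms: d(omega) = (-3*y - 3) dy ∧ dz ∧ dw.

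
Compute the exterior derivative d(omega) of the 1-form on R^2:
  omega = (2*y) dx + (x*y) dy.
d(omega) = (y - 2) dx ∧ dy

For a 1-form omega = sum_i f_i dx_i, the exterior derivative is
  d(omega) = sum_{i < j} (∂f_j/∂x_i - ∂f_i/∂x_j) dx_i ∧ dx_j.
  coefficient of dx ∧ dy: ∂f_2/∂x - ∂f_1/∂y = ∂(x*y)/∂x - ∂(2*y)/∂y = y - 2
Assembling: d(omega) = (y - 2) dx ∧ dy.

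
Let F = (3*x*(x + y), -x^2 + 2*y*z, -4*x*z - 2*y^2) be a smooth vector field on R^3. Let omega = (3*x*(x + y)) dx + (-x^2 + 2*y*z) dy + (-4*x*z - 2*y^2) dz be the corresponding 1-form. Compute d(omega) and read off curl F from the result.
d(omega) = (-6*y) dy ∧ dz + (4*z) dz ∧ dx + (-5*x) dx ∧ dy; curl F = (-6*y, 4*z, -5*x)

d omega = sum_{i<j} (∂f_j/∂x_i - ∂f_i/∂x_j) dx_i ∧ dx_j. Under the identification (dy ∧ dz, dz ∧ dx, dx ∧ dy) ↔ (e_x, e_y, e_z), the coefficients are exactly the components of curl F. Compute:
  ∂R/∂y - ∂Q/∂z = (-4*y) - (2*y) = -6*y
  ∂P/∂z - ∂R/∂x = (0) - (-4*z) = 4*z
  ∂Q/∂x - ∂P/∂y = (-2*x) - (3*x) = -5*x.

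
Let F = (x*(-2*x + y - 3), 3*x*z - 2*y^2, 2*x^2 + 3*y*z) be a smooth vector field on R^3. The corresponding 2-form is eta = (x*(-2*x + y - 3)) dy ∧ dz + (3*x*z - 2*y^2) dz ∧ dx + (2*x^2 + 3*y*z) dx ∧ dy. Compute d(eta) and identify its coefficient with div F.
d(eta) = (-4*x - 3) dx ∧ dy ∧ dz; div F = -4*x - 3

For a 2-form in R^3 of the form above, applying d gives a 3-form with coefficient ∂P/∂x + ∂Q/∂y + ∂R/∂z:
  ∂P/∂x = -4*x + y - 3
  ∂Q/∂y = -4*y
  ∂R/∂z = 3*y
Sum = -4*x - 3, which is exactly div F.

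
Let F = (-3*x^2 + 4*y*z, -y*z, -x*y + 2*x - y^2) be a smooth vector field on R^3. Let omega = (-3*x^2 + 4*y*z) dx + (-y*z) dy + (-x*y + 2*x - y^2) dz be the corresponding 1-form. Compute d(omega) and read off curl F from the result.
d(omega) = (-x - y) dy ∧ dz + (5*y - 2) dz ∧ dx + (-4*z) dx ∧ dy; curl F = (-x - y, 5*y - 2, -4*z)

d omega = sum_{i<j} (∂f_j/∂x_i - ∂f_i/∂x_j) dx_i ∧ dx_j. Under the identification (dy ∧ dz, dz ∧ dx, dx ∧ dy) ↔ (e_x, e_y, e_z), the coefficients are exactly the components of curl F. Compute:
  ∂R/∂y - ∂Q/∂z = (-x - 2*y) - (-y) = -x - y
  ∂P/∂z - ∂R/∂x = (4*y) - (2 - y) = 5*y - 2
  ∂Q/∂x - ∂P/∂y = (0) - (4*z) = -4*z.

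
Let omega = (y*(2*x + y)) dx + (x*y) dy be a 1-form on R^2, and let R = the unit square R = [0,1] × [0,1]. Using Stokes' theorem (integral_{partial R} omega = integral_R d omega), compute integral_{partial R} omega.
integral_(partial R) omega = -3/2

Stokes: integral_partial_R omega = integral_R d omega with d omega = (∂Q/∂x - ∂P/∂y) dx ∧ dy.
  ∂Q/∂x = y
  ∂P/∂y = 2*x + 2*y
  integrand = ∂Q/∂x - ∂P/∂y = -2*x - y.
Integrating over R: integral_0^1 integral_0^1 (-2*x - y) dx dy = -3/2.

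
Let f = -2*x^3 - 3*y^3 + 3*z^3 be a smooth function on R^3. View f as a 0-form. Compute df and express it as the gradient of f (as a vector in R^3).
df = (-6*x^2) dx + (-9*y^2) dy + (9*z^2) dz; grad f = (-6*x^2, -9*y^2, 9*z^2)

For a 0-form f, d f = (∂f/∂x) dx + (∂f/∂y) dy + (∂f/∂z) dz. The components of the vector representation are exactly the entries of grad f in Cartesian coordinates:
  ∂f/∂x = -6*x^2
  ∂f/∂y = -9*y^2
  ∂f/∂z = 9*z^2.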